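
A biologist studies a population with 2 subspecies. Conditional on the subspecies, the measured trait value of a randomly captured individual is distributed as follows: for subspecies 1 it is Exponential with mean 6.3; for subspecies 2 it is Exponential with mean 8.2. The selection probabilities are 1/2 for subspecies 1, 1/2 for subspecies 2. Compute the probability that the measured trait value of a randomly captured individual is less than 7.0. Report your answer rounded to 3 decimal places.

Conditional on each subspecies, P(X < 7.0): 1: 0.670807; 2: 0.574146.
By total probability, P(X < 7.0) = 0.5·0.670807 + 0.5·0.574146 = 0.622476.

0.622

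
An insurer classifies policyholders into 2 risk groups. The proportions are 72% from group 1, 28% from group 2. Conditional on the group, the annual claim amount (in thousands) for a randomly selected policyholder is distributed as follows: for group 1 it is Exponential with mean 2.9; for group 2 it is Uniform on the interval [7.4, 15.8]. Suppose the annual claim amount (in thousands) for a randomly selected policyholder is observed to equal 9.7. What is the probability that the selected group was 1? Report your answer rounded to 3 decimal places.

0.208

Likelihoods f(9.7 | ·): 1: 0.0121608; 2: 0.119048.
Posterior ∝ prior × likelihood. Numerator for 1: 0.72·0.0121608 = 0.00875577.
Normalizing constant: 0.72·0.0121608 + 0.28·0.119048 = 0.0420891.
P(1 | observation) = 0.00875577 / 0.0420891 = 0.208029.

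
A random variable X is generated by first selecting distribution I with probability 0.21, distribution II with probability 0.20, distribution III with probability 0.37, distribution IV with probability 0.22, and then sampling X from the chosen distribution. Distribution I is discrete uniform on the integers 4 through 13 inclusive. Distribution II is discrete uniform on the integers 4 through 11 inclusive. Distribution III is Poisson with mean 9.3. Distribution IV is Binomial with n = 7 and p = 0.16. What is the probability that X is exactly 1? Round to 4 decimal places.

0.0869

Conditional on each component, P(X = 1): I: 0; II: 0; III: 0.000850245; IV: 0.393454.
By total probability, P(X = 1) = 0.21·0 + 0.2·0 + 0.37·0.000850245 + 0.22·0.393454 = 0.0868744.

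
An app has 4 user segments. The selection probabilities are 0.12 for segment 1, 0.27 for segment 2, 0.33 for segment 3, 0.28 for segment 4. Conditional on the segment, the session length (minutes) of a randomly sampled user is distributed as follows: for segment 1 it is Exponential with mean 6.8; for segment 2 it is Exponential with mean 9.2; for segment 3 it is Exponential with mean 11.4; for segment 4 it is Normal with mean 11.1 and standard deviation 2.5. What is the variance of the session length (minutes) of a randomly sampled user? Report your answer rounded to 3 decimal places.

Per component, 1: μ=6.8, E[X²]=92.48; 2: μ=9.2, E[X²]=169.28; 3: μ=11.4, E[X²]=259.92; 4: μ=11.1, E[X²]=129.46.
E[X] = 0.12·6.8 + 0.27·9.2 + 0.33·11.4 + 0.28·11.1 = 10.17.
E[X²] = 0.12·92.48 + 0.27·169.28 + 0.33·259.92 + 0.28·129.46 = 178.826.
Var(X) = E[X²] − (E[X])² = 178.826 − 103.429 = 75.3967.

75.397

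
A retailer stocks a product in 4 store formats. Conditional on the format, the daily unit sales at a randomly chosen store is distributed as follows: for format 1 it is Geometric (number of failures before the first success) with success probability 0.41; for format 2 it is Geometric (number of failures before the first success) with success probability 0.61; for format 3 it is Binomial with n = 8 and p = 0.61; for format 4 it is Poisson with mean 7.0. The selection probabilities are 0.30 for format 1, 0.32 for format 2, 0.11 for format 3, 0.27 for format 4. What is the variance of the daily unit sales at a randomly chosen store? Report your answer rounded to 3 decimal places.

Per component, 1: μ=1.43902, E[X²]=5.58061; 2: μ=0.639344, E[X²]=1.45687; 3: μ=4.88, E[X²]=25.7176; 4: μ=7, E[X²]=56.
E[X] = 0.3·1.43902 + 0.32·0.639344 + 0.11·4.88 + 0.27·7 = 3.0631.
E[X²] = 0.3·5.58061 + 0.32·1.45687 + 0.11·25.7176 + 0.27·56 = 20.0893.
Var(X) = E[X²] − (E[X])² = 20.0893 − 9.38257 = 10.7067.

10.707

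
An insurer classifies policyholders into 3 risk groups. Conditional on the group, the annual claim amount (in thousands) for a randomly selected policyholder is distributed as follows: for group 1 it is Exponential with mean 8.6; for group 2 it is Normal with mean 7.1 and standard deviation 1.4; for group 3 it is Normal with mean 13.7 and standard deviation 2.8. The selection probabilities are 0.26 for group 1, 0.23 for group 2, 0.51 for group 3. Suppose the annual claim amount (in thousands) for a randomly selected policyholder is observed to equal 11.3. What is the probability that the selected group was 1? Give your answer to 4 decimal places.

Likelihoods f(11.3 | ·): 1: 0.0312506; 2: 0.00316561; 3: 0.0986769.
Posterior ∝ prior × likelihood. Numerator for 1: 0.26·0.0312506 = 0.00812516.
Normalizing constant: 0.26·0.0312506 + 0.23·0.00316561 + 0.51·0.0986769 = 0.0591784.
P(1 | observation) = 0.00812516 / 0.0591784 = 0.137299.

0.1373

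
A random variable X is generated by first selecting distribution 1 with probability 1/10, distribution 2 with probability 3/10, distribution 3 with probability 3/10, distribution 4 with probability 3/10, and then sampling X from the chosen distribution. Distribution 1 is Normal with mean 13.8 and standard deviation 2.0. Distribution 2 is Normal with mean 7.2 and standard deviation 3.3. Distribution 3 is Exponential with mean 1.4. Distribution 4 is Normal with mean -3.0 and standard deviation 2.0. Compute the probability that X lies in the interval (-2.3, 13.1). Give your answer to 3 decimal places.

Conditional on each component, P(-2.3 < X < 13.1): 1: 0.363169; 2: 0.961106; 3: 0.999914; 4: 0.363169.
By total probability, P(-2.3 < X < 13.1) = 0.1·0.363169 + 0.3·0.961106 + 0.3·0.999914 + 0.3·0.363169 = 0.733574.

0.734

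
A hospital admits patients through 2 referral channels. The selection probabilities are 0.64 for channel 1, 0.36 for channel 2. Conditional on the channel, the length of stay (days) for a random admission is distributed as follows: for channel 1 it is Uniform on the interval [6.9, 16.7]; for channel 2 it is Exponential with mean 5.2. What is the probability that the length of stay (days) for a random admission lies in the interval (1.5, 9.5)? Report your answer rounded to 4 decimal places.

0.3817

Conditional on each channel, P(1.5 < X < 9.5): 1: 0.265306; 2: 0.588508.
By total probability, P(1.5 < X < 9.5) = 0.64·0.265306 + 0.36·0.588508 = 0.381659.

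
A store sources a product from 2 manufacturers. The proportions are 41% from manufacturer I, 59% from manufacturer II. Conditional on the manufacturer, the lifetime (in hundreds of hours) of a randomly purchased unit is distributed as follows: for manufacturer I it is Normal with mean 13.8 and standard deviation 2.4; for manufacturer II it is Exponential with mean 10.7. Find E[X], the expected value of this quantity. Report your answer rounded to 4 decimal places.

11.9710

Component means — I: 13.8; II: 10.7.
E[X] = 0.41·13.8 + 0.59·10.7 = 11.971.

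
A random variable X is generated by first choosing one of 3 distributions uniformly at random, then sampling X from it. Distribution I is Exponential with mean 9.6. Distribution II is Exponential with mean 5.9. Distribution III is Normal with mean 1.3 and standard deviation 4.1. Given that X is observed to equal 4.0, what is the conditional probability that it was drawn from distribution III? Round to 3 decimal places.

Likelihoods f(4.0 | ·): I: 0.0686709; II: 0.0860421; III: 0.078335.
Posterior ∝ prior × likelihood. Numerator for III: 0.333333·0.078335 = 0.0261117.
Normalizing constant: 0.333333·0.0686709 + 0.333333·0.0860421 + 0.333333·0.078335 = 0.0776827.
P(III | observation) = 0.0261117 / 0.0776827 = 0.336132.

0.336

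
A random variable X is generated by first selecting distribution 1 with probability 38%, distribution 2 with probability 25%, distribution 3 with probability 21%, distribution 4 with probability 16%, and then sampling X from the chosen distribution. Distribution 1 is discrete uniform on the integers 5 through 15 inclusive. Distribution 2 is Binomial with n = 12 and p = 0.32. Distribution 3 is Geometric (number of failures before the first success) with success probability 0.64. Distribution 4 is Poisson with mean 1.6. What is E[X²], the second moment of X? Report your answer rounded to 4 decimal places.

For each component E[X²] = Var + (mean)², giving 1: 110; 2: 17.3568; 3: 1.19531; 4: 4.16.
Overall E[X²] = 0.38·110 + 0.25·17.3568 + 0.21·1.19531 + 0.16·4.16 = 47.0558.

47.0558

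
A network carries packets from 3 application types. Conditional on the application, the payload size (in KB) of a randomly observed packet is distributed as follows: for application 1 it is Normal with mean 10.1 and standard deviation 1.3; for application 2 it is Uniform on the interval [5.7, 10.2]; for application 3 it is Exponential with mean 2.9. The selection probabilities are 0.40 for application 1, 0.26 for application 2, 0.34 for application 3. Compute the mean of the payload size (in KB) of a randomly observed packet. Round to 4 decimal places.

Component means — 1: 10.1; 2: 7.95; 3: 2.9.
E[X] = 0.4·10.1 + 0.26·7.95 + 0.34·2.9 = 7.093.

7.0930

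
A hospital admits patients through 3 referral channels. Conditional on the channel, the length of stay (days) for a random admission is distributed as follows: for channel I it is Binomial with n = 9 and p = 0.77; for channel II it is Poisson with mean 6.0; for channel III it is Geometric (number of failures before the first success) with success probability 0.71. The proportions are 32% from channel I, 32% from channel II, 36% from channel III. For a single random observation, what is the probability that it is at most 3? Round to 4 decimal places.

0.4079

Conditional on each channel, P(X ≤ 3): I: 0.0064598; II: 0.151204; III: 0.992927.
By total probability, P(X ≤ 3) = 0.32·0.0064598 + 0.32·0.151204 + 0.36·0.992927 = 0.407906.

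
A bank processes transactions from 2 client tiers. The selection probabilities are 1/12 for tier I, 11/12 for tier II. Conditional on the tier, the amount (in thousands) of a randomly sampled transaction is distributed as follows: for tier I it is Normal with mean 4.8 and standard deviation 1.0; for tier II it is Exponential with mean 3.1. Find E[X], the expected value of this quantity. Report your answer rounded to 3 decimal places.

3.242

Component means — I: 4.8; II: 3.1.
E[X] = 0.0833333·4.8 + 0.916667·3.1 = 3.24167.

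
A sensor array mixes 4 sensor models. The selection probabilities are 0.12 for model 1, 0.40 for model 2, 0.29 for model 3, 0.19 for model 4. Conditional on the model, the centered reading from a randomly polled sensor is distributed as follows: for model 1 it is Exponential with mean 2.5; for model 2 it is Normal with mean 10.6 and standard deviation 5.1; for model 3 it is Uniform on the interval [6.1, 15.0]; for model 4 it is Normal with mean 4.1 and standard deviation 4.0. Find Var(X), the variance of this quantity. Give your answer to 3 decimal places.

Per component, 1: μ=2.5, E[X²]=12.5; 2: μ=10.6, E[X²]=138.37; 3: μ=10.55, E[X²]=117.903; 4: μ=4.1, E[X²]=32.81.
E[X] = 0.12·2.5 + 0.4·10.6 + 0.29·10.55 + 0.19·4.1 = 8.3785.
E[X²] = 0.12·12.5 + 0.4·138.37 + 0.29·117.903 + 0.19·32.81 = 97.2739.
Var(X) = E[X²] − (E[X])² = 97.2739 − 70.1993 = 27.0746.

27.075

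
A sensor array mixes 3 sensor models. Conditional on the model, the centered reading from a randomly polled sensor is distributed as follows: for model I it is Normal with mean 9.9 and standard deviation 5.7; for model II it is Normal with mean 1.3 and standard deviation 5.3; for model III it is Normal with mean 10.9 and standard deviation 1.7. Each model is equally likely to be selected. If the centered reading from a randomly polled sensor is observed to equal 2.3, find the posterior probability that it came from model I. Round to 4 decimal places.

Likelihoods f(2.3 | ·): I: 0.0287737; II: 0.0739441; III: 6.50572e-07.
Posterior ∝ prior × likelihood. Numerator for I: 0.333333·0.0287737 = 0.00959123.
Normalizing constant: 0.333333·0.0287737 + 0.333333·0.0739441 + 0.333333·6.50572e-07 = 0.0342395.
P(I | observation) = 0.00959123 / 0.0342395 = 0.280122.

0.2801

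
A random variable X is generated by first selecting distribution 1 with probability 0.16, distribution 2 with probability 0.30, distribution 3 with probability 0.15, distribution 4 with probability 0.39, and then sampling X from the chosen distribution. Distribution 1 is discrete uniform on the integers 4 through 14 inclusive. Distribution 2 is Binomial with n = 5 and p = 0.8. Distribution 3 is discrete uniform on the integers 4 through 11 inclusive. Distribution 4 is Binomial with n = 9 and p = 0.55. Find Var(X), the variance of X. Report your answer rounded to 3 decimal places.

Per component, 1: μ=9, E[X²]=91; 2: μ=4, E[X²]=16.8; 3: μ=7.5, E[X²]=61.5; 4: μ=4.95, E[X²]=26.73.
E[X] = 0.16·9 + 0.3·4 + 0.15·7.5 + 0.39·4.95 = 5.6955.
E[X²] = 0.16·91 + 0.3·16.8 + 0.15·61.5 + 0.39·26.73 = 39.2497.
Var(X) = E[X²] − (E[X])² = 39.2497 − 32.4387 = 6.81098.

6.811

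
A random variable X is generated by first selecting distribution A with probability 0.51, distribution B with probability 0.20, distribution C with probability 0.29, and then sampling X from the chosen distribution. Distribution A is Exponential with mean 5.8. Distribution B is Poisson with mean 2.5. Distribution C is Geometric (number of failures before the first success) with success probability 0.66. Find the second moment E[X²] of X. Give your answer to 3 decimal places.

36.366

For each component E[X²] = Var + (mean)², giving A: 67.28; B: 8.75; C: 1.04591.
Overall E[X²] = 0.51·67.28 + 0.2·8.75 + 0.29·1.04591 = 36.3661.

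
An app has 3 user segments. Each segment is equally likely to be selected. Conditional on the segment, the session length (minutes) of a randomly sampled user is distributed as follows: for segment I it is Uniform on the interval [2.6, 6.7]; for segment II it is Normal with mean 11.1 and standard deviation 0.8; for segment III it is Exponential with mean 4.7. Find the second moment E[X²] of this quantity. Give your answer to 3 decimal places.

63.684

For each component E[X²] = Var + (mean)², giving I: 23.0233; II: 123.85; III: 44.18.
Overall E[X²] = 0.333333·23.0233 + 0.333333·123.85 + 0.333333·44.18 = 63.6844.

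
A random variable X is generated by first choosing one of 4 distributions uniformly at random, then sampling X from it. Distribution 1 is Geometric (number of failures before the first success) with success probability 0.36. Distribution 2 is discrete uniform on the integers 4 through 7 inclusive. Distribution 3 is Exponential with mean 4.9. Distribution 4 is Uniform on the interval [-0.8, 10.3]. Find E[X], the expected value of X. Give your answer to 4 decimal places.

Component means — 1: 1.77778; 2: 5.5; 3: 4.9; 4: 4.75.
E[X] = 0.25·1.77778 + 0.25·5.5 + 0.25·4.9 + 0.25·4.75 = 4.23194.

4.2319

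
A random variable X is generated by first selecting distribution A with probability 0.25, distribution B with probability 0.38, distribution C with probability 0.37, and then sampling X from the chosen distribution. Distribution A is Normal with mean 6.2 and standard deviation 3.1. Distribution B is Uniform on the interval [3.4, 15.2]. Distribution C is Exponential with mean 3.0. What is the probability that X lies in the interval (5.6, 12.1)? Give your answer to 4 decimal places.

Conditional on each component, P(5.6 < X < 12.1): A: 0.54823; B: 0.550847; C: 0.136923.
By total probability, P(5.6 < X < 12.1) = 0.25·0.54823 + 0.38·0.550847 + 0.37·0.136923 = 0.397041.

0.3970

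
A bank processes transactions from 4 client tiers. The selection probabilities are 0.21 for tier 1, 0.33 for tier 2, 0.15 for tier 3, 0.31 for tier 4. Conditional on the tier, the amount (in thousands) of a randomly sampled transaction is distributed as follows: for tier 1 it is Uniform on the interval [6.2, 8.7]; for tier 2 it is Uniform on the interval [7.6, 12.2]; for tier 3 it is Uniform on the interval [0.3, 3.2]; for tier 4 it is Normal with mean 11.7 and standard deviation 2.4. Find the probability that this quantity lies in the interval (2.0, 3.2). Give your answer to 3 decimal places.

Conditional on each tier, P(2.0 < X < 3.2): 1: 0; 2: 0; 3: 0.413793; 4: 0.000172267.
By total probability, P(2.0 < X < 3.2) = 0.21·0 + 0.33·0 + 0.15·0.413793 + 0.31·0.000172267 = 0.0621224.

0.062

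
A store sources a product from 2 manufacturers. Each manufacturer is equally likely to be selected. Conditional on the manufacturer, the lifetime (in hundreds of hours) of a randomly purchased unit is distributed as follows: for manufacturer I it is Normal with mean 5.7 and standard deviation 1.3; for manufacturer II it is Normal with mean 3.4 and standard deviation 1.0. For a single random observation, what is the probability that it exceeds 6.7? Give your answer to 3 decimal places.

0.111

Conditional on each manufacturer, P(X > 6.7): I: 0.220878; II: 0.000483424.
By total probability, P(X > 6.7) = 0.5·0.220878 + 0.5·0.000483424 = 0.110681.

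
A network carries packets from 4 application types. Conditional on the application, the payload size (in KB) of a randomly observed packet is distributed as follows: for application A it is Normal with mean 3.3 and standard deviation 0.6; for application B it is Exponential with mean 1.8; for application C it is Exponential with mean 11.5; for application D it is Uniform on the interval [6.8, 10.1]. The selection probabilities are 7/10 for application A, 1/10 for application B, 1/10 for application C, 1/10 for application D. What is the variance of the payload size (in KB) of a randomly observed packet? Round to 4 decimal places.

Per component, A: μ=3.3, E[X²]=11.25; B: μ=1.8, E[X²]=6.48; C: μ=11.5, E[X²]=264.5; D: μ=8.45, E[X²]=72.31.
E[X] = 0.7·3.3 + 0.1·1.8 + 0.1·11.5 + 0.1·8.45 = 4.485.
E[X²] = 0.7·11.25 + 0.1·6.48 + 0.1·264.5 + 0.1·72.31 = 42.204.
Var(X) = E[X²] − (E[X])² = 42.204 − 20.1152 = 22.0888.

22.0888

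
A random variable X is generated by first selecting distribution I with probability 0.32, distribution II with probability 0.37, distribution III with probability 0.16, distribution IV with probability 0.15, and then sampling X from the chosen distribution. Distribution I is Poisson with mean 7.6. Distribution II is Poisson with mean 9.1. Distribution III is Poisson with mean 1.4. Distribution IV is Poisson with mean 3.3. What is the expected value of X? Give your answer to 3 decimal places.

Component means — I: 7.6; II: 9.1; III: 1.4; IV: 3.3.
E[X] = 0.32·7.6 + 0.37·9.1 + 0.16·1.4 + 0.15·3.3 = 6.518.

6.518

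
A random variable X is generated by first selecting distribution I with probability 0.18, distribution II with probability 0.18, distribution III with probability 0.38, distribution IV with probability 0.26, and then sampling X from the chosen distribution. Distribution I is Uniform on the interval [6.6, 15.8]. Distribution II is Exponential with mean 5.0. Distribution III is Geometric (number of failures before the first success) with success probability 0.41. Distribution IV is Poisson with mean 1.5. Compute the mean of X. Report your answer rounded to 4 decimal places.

Component means — I: 11.2; II: 5; III: 1.43902; IV: 1.5.
E[X] = 0.18·11.2 + 0.18·5 + 0.38·1.43902 + 0.26·1.5 = 3.85283.

3.8528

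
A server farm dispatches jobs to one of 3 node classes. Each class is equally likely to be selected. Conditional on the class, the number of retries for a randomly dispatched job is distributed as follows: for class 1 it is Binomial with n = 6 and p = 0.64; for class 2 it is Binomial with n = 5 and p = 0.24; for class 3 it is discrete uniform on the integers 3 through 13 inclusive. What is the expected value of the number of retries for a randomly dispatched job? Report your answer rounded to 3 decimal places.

Component means — 1: 3.84; 2: 1.2; 3: 8.
E[X] = 0.333333·3.84 + 0.333333·1.2 + 0.333333·8 = 4.34667.

4.347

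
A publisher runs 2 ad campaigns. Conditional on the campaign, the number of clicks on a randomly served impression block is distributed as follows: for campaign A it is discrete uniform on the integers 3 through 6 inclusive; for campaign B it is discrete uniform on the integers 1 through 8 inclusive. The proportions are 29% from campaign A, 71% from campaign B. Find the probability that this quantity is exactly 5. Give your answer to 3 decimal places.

0.161

Conditional on each campaign, P(X = 5): A: 0.25; B: 0.125.
By total probability, P(X = 5) = 0.29·0.25 + 0.71·0.125 = 0.16125.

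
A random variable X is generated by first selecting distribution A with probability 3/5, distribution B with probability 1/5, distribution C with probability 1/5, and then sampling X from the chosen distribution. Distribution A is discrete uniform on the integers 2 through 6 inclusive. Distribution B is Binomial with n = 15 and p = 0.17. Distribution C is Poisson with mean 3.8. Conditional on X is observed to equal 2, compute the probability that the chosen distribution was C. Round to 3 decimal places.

0.157

Likelihoods P(X=2 | ·): A: 0.2; B: 0.269217; C: 0.161517.
Posterior ∝ prior × likelihood. Numerator for C: 0.2·0.161517 = 0.0323034.
Normalizing constant: 0.6·0.2 + 0.2·0.269217 + 0.2·0.161517 = 0.206147.
P(C | observation) = 0.0323034 / 0.206147 = 0.156701.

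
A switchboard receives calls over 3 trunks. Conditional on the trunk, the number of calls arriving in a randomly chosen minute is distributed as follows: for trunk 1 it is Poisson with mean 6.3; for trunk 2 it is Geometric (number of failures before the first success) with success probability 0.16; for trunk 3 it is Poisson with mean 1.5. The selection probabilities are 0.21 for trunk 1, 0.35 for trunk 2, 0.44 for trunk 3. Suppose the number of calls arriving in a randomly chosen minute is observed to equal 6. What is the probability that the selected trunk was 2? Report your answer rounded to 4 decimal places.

0.3596

Likelihoods P(X=6 | ·): 1: 0.159461; 2: 0.0562077; 3: 0.00352999.
Posterior ∝ prior × likelihood. Numerator for 2: 0.35·0.0562077 = 0.0196727.
Normalizing constant: 0.21·0.159461 + 0.35·0.0562077 + 0.44·0.00352999 = 0.0547128.
P(2 | observation) = 0.0196727 / 0.0547128 = 0.359563.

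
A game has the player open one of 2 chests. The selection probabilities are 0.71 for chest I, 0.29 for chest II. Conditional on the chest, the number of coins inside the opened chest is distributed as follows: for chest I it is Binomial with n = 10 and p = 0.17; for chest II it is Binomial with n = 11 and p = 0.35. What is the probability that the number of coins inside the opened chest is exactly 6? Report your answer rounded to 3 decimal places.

0.030

Conditional on each chest, P(X = 6): I: 0.00240561; II: 0.098541.
By total probability, P(X = 6) = 0.71·0.00240561 + 0.29·0.098541 = 0.0302849.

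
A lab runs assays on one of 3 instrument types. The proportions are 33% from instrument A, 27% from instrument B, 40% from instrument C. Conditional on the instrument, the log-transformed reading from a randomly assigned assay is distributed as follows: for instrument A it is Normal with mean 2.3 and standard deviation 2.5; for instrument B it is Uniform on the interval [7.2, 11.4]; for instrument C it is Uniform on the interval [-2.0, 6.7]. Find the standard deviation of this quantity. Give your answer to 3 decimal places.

Per component, A: μ=2.3, E[X²]=11.54; B: μ=9.3, E[X²]=87.96; C: μ=2.35, E[X²]=11.83.
E[X] = 0.33·2.3 + 0.27·9.3 + 0.4·2.35 = 4.21.
E[X²] = 0.33·11.54 + 0.27·87.96 + 0.4·11.83 = 32.2894.
Var(X) = E[X²] − (E[X])² = 32.2894 − 17.7241 = 14.5653.
SD(X) = √14.5653 = 3.81645.

3.816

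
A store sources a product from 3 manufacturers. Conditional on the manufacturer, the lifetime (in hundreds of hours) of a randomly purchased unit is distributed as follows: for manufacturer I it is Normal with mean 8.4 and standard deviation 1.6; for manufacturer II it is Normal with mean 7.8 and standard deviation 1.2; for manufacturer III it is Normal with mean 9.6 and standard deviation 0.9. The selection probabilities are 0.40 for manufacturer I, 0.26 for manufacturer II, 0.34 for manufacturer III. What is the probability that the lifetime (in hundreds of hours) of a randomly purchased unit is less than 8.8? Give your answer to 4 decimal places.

Conditional on each manufacturer, P(X < 8.8): I: 0.598706; II: 0.797672; III: 0.187031.
By total probability, P(X < 8.8) = 0.4·0.598706 + 0.26·0.797672 + 0.34·0.187031 = 0.510468.

0.5105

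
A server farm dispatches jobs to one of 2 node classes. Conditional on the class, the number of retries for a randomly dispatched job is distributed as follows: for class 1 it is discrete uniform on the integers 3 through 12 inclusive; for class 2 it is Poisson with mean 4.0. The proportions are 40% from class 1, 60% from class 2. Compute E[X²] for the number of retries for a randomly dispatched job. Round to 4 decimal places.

For each component E[X²] = Var + (mean)², giving 1: 64.5; 2: 20.
Overall E[X²] = 0.4·64.5 + 0.6·20 = 37.8.

37.8000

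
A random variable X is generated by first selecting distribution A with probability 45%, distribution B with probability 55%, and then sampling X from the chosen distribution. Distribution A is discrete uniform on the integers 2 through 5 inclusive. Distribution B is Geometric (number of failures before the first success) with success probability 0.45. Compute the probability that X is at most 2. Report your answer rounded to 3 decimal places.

0.571

Conditional on each component, P(X ≤ 2): A: 0.25; B: 0.833625.
By total probability, P(X ≤ 2) = 0.45·0.25 + 0.55·0.833625 = 0.570994.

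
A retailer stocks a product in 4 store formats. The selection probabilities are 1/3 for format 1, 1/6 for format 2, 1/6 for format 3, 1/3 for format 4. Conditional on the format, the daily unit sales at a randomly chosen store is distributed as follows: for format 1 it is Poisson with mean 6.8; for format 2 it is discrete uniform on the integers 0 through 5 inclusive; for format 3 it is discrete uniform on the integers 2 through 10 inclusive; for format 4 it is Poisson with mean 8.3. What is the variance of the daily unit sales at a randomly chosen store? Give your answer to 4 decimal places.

Per component, 1: μ=6.8, E[X²]=53.04; 2: μ=2.5, E[X²]=9.16667; 3: μ=6, E[X²]=42.6667; 4: μ=8.3, E[X²]=77.19.
E[X] = 0.333333·6.8 + 0.166667·2.5 + 0.166667·6 + 0.333333·8.3 = 6.45.
E[X²] = 0.333333·53.04 + 0.166667·9.16667 + 0.166667·42.6667 + 0.333333·77.19 = 52.0489.
Var(X) = E[X²] − (E[X])² = 52.0489 − 41.6025 = 10.4464.

10.4464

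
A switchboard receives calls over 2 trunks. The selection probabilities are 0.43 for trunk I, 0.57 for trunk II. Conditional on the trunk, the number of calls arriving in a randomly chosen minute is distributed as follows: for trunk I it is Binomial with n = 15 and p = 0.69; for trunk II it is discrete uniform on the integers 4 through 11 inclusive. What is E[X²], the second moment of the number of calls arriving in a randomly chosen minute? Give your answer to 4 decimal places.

82.4973

For each component E[X²] = Var + (mean)², giving I: 110.331; II: 61.5.
Overall E[X²] = 0.43·110.331 + 0.57·61.5 = 82.4973.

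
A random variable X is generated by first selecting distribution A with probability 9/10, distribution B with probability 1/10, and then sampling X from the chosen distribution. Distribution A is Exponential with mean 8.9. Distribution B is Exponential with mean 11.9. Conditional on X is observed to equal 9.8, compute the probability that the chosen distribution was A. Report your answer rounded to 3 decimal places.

Likelihoods f(9.8 | ·): A: 0.0373592; B: 0.0368807.
Posterior ∝ prior × likelihood. Numerator for A: 0.9·0.0373592 = 0.0336233.
Normalizing constant: 0.9·0.0373592 + 0.1·0.0368807 = 0.0373114.
P(A | observation) = 0.0336233 / 0.0373114 = 0.901154.

0.901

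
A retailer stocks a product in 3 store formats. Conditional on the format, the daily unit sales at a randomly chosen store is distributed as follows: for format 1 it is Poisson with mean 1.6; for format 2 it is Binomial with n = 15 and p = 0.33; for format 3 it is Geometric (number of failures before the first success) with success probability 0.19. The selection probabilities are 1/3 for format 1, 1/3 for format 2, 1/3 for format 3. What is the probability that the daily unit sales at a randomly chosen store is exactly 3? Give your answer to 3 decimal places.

Conditional on each format, P(X = 3): 1: 0.137828; 2: 0.133798; 3: 0.100974.
By total probability, P(X = 3) = 0.333333·0.137828 + 0.333333·0.133798 + 0.333333·0.100974 = 0.1242.

0.124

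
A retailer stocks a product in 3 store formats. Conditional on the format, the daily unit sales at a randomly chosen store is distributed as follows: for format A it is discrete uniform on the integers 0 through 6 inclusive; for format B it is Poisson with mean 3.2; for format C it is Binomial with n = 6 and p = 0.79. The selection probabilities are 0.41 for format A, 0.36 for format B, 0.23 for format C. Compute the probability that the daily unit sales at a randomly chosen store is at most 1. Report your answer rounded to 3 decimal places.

0.179

Conditional on each format, P(X ≤ 1): A: 0.285714; B: 0.171201; C: 0.00202163.
By total probability, P(X ≤ 1) = 0.41·0.285714 + 0.36·0.171201 + 0.23·0.00202163 = 0.17924.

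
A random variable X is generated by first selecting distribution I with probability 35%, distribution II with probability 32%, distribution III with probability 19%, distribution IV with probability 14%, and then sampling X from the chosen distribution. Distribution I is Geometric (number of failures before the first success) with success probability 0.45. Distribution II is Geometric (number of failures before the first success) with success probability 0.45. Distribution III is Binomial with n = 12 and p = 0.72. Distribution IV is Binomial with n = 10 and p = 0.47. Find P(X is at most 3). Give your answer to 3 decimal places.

Conditional on each component, P(X ≤ 3): I: 0.908494; II: 0.908494; III: 0.000977385; IV: 0.225501.
By total probability, P(X ≤ 3) = 0.35·0.908494 + 0.32·0.908494 + 0.19·0.000977385 + 0.14·0.225501 = 0.640447.

0.640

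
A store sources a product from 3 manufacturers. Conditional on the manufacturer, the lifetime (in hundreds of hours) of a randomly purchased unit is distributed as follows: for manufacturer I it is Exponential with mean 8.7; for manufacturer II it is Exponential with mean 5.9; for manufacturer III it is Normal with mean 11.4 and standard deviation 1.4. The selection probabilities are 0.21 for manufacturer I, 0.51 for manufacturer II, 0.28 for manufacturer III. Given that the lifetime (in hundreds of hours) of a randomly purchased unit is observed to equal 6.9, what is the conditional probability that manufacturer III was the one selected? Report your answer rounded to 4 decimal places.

0.0119

Likelihoods f(6.9 | ·): I: 0.0520044; II: 0.0526313; III: 0.00162666.
Posterior ∝ prior × likelihood. Numerator for III: 0.28·0.00162666 = 0.000455465.
Normalizing constant: 0.21·0.0520044 + 0.51·0.0526313 + 0.28·0.00162666 = 0.0382184.
P(III | observation) = 0.000455465 / 0.0382184 = 0.0119174.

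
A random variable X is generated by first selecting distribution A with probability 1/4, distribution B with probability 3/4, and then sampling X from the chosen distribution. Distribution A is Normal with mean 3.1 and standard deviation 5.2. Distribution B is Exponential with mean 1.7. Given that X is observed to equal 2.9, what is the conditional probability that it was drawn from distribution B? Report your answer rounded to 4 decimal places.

Likelihoods f(2.9 | ·): A: 0.0766629; B: 0.106831.
Posterior ∝ prior × likelihood. Numerator for B: 0.75·0.106831 = 0.080123.
Normalizing constant: 0.25·0.0766629 + 0.75·0.106831 = 0.0992887.
P(B | observation) = 0.080123 / 0.0992887 = 0.80697.

0.8070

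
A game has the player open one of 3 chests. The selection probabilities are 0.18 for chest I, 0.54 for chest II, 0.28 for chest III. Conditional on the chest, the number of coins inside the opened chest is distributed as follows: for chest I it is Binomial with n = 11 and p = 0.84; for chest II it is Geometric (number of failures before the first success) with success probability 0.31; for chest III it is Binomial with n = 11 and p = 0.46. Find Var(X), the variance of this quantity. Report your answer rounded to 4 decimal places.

11.7857

Per component, I: μ=9.24, E[X²]=86.856; II: μ=2.22581, E[X²]=12.1342; III: μ=5.06, E[X²]=28.336.
E[X] = 0.18·9.24 + 0.54·2.22581 + 0.28·5.06 = 4.28194.
E[X²] = 0.18·86.856 + 0.54·12.1342 + 0.28·28.336 = 30.1206.
Var(X) = E[X²] − (E[X])² = 30.1206 − 18.335 = 11.7857.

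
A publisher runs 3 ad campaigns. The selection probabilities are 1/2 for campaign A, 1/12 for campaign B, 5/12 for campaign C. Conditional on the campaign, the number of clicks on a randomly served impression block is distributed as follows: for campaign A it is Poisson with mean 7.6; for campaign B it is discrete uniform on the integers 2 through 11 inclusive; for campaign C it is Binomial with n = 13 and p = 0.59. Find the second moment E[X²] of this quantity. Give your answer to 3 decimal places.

For each component E[X²] = Var + (mean)², giving A: 65.36; B: 50.5; C: 61.9736.
Overall E[X²] = 0.5·65.36 + 0.0833333·50.5 + 0.416667·61.9736 = 62.7107.

62.711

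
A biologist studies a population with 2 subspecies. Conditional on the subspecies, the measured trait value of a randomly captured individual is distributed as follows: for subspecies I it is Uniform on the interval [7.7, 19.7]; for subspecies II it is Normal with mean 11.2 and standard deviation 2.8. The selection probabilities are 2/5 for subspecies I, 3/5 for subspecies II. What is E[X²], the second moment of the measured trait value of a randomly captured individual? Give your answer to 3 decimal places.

159.844

For each component E[X²] = Var + (mean)², giving I: 199.69; II: 133.28.
Overall E[X²] = 0.4·199.69 + 0.6·133.28 = 159.844.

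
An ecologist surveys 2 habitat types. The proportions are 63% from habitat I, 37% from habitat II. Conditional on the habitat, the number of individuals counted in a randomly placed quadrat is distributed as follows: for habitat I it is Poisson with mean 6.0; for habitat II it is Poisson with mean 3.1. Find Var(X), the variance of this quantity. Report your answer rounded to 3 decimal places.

6.887

Per component, I: μ=6, E[X²]=42; II: μ=3.1, E[X²]=12.71.
E[X] = 0.63·6 + 0.37·3.1 = 4.927.
E[X²] = 0.63·42 + 0.37·12.71 = 31.1627.
Var(X) = E[X²] − (E[X])² = 31.1627 − 24.2753 = 6.88737.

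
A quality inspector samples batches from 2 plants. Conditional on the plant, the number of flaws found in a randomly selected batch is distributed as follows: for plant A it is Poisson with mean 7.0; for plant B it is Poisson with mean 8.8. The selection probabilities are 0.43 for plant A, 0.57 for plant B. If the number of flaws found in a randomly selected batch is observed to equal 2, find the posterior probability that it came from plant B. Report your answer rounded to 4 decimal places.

0.2572

Likelihoods P(X=2 | ·): A: 0.0223411; B: 0.00583638.
Posterior ∝ prior × likelihood. Numerator for B: 0.57·0.00583638 = 0.00332674.
Normalizing constant: 0.43·0.0223411 + 0.57·0.00583638 = 0.0129334.
P(B | observation) = 0.00332674 / 0.0129334 = 0.25722.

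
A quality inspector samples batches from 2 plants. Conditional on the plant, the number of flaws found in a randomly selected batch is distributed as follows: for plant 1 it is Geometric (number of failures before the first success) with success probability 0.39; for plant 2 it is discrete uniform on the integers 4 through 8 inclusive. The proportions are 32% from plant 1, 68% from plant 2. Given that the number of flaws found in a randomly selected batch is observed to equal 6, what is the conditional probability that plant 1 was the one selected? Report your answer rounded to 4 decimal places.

Likelihoods P(X=6 | ·): 1: 0.0200929; 2: 0.2.
Posterior ∝ prior × likelihood. Numerator for 1: 0.32·0.0200929 = 0.00642974.
Normalizing constant: 0.32·0.0200929 + 0.68·0.2 = 0.14243.
P(1 | observation) = 0.00642974 / 0.14243 = 0.0451433.

0.0451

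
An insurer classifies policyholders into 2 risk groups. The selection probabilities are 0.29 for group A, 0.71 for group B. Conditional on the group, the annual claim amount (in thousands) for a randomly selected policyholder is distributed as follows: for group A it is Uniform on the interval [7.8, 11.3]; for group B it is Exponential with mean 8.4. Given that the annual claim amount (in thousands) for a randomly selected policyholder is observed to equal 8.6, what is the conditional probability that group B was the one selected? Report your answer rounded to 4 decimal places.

0.2682

Likelihoods f(8.6 | ·): A: 0.285714; B: 0.0427647.
Posterior ∝ prior × likelihood. Numerator for B: 0.71·0.0427647 = 0.030363.
Normalizing constant: 0.29·0.285714 + 0.71·0.0427647 = 0.11322.
P(B | observation) = 0.030363 / 0.11322 = 0.268176.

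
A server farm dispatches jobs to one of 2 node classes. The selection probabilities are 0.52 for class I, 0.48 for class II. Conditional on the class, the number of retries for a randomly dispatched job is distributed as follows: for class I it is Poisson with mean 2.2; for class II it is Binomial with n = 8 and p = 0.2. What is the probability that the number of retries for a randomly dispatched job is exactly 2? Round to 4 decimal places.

Conditional on each class, P(X = 2): I: 0.268144; II: 0.293601.
By total probability, P(X = 2) = 0.52·0.268144 + 0.48·0.293601 = 0.280363.

0.2804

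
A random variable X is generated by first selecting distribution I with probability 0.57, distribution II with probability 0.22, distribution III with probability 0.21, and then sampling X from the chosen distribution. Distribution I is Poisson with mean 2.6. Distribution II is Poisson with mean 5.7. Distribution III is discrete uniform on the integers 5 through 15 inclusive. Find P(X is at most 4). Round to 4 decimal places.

0.5721

Conditional on each component, P(X ≤ 4): I: 0.877423; II: 0.327215; III: 0.
By total probability, P(X ≤ 4) = 0.57·0.877423 + 0.22·0.327215 + 0.21·0 = 0.572119.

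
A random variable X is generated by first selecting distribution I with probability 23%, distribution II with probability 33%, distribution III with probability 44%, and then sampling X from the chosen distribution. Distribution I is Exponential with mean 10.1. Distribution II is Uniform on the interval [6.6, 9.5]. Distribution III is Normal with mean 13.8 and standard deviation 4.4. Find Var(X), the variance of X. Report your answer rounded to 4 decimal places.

38.7170

Per component, I: μ=10.1, E[X²]=204.02; II: μ=8.05, E[X²]=65.5033; III: μ=13.8, E[X²]=209.8.
E[X] = 0.23·10.1 + 0.33·8.05 + 0.44·13.8 = 11.0515.
E[X²] = 0.23·204.02 + 0.33·65.5033 + 0.44·209.8 = 160.853.
Var(X) = E[X²] − (E[X])² = 160.853 − 122.136 = 38.717.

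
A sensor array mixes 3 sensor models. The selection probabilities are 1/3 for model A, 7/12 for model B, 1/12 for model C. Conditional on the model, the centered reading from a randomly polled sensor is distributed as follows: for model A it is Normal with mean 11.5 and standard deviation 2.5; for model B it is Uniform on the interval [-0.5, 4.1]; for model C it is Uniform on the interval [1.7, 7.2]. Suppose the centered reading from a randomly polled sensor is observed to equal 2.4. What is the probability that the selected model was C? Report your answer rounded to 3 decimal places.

Likelihoods f(2.4 | ·): A: 0.000211766; B: 0.217391; C: 0.181818.
Posterior ∝ prior × likelihood. Numerator for C: 0.0833333·0.181818 = 0.0151515.
Normalizing constant: 0.333333·0.000211766 + 0.583333·0.217391 + 0.0833333·0.181818 = 0.142034.
P(C | observation) = 0.0151515 / 0.142034 = 0.106675.

0.107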